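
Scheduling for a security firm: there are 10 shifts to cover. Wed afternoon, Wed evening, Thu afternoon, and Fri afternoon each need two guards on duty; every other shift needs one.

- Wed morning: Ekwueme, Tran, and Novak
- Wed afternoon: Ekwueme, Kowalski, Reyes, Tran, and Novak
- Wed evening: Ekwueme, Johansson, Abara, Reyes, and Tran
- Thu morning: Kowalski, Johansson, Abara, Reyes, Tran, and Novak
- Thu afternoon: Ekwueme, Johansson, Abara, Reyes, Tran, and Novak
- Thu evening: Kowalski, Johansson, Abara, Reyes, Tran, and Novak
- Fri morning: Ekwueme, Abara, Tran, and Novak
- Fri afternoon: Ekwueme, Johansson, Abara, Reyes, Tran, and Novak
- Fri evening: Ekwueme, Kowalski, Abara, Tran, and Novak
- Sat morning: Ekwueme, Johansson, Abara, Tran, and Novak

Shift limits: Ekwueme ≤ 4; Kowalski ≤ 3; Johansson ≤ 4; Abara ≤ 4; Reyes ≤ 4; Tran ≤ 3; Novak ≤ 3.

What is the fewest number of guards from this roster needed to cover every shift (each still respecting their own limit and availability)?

4

14 slots to fill and no one can take more than 4, so at least ⌈14/4⌉ = 4 guards are needed.
Ekwueme, Kowalski, Johansson, and Abara alone can cover everything: Wed morning→Ekwueme, Wed afternoon→Ekwueme+Kowalski, Wed evening→Ekwueme+Johansson, Thu morning→Kowalski, Thu afternoon→Johansson+Abara, Thu evening→Kowalski, Fri morning→Ekwueme, Fri afternoon→Johansson+Abara, Fri evening→Abara, Sat morning→Johansson.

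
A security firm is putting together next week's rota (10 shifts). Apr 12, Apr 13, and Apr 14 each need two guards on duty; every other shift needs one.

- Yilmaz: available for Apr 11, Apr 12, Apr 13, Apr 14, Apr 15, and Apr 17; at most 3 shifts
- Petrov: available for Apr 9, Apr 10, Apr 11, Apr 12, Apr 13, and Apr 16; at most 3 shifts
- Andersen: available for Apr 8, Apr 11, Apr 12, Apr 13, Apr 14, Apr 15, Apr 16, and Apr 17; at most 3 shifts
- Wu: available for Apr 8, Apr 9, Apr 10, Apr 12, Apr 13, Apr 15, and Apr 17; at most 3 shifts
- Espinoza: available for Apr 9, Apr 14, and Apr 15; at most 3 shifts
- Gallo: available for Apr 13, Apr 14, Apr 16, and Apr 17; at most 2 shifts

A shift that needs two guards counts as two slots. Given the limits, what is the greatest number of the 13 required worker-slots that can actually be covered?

Total capacity across all guards is 3+3+3+3+3+2 = 17, and 13 slots are needed, so at most 13 can be filled.
An assignment achieving 13: Apr 8→Andersen, Apr 9→Petrov, Apr 10→Petrov, Apr 11→Yilmaz, Apr 12→Yilmaz+Andersen, Apr 13→Wu+Gallo, Apr 14→Yilmaz+Andersen, Apr 15→Wu, Apr 16→Petrov, Apr 17→Wu.
Loads: Yilmaz 3/3, Petrov 3/3, Andersen 3/3, Wu 3/3, Espinoza 0/3, Gallo 1/2.

13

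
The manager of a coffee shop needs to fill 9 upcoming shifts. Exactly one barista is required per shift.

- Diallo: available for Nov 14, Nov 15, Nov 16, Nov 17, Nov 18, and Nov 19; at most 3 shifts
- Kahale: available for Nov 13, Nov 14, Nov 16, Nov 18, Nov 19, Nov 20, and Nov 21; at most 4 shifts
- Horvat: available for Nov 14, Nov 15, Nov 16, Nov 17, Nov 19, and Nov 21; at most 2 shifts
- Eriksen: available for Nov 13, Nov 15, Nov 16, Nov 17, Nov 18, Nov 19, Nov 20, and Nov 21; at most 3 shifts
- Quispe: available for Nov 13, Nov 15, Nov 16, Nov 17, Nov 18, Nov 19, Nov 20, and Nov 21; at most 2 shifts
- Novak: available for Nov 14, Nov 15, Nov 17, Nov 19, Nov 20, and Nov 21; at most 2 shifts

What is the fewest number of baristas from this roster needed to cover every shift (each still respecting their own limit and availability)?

3

9 slots to fill and no one can take more than 4, so at least ⌈9/4⌉ = 3 baristas are needed.
Diallo, Kahale, and Horvat alone can cover everything: Nov 13→Kahale, Nov 14→Kahale, Nov 15→Diallo, Nov 16→Horvat, Nov 17→Diallo, Nov 18→Diallo, Nov 19→Horvat, Nov 20→Kahale, Nov 21→Kahale.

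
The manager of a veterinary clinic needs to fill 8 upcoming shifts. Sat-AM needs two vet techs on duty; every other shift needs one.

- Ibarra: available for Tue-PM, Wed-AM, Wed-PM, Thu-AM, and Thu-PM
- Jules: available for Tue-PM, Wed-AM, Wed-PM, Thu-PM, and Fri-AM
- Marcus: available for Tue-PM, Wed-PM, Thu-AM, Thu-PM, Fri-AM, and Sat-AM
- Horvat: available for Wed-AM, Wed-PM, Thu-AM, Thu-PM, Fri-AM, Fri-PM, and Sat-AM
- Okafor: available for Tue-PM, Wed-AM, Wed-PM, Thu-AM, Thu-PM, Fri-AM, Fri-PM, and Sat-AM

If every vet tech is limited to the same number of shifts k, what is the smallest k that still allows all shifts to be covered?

With 5 vet techs and 9 worker-slots to fill, someone must work at least ⌈9/5⌉ = 2 shifts, so k ≥ 2.
k = 2 works: Tue-PM→Ibarra, Wed-AM→Ibarra, Wed-PM→Jules, Thu-AM→Marcus, Thu-PM→Okafor, Fri-AM→Jules, Fri-PM→Horvat, Sat-AM→Marcus+Horvat.
Loads: Ibarra 2, Jules 2, Marcus 2, Horvat 2, Okafor 1 — all ≤ 2.

2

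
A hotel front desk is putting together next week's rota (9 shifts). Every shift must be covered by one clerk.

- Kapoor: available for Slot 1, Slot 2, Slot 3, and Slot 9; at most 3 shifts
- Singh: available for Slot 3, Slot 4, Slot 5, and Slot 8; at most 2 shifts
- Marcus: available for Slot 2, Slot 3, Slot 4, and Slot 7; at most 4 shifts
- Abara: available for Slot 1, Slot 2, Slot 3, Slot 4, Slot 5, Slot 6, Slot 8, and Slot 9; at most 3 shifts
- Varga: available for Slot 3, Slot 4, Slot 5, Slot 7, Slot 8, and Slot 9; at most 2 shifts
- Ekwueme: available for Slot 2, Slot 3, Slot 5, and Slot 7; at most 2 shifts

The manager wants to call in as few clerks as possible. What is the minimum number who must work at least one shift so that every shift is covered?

3

9 slots to fill and no one can take more than 4, so at least ⌈9/4⌉ = 3 clerks are needed.
Kapoor, Marcus, and Abara alone can cover everything: Slot 1→Kapoor, Slot 2→Kapoor, Slot 3→Marcus, Slot 4→Marcus, Slot 5→Abara, Slot 6→Abara, Slot 7→Marcus, Slot 8→Abara, Slot 9→Kapoor.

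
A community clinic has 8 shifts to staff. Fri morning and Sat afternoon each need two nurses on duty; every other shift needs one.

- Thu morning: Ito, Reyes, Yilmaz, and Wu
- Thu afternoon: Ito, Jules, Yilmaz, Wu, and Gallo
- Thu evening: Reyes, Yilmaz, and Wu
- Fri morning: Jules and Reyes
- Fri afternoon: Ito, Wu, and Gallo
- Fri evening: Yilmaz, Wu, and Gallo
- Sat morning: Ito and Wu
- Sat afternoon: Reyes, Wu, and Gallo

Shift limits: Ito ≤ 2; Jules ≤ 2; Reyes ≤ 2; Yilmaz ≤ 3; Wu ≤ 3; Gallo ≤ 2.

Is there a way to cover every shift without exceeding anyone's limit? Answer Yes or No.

Yes

Fri morning can only be covered by Jules and Reyes, so that assignment is forced.
One valid schedule: Thu morning→Yilmaz, Thu afternoon→Jules, Thu evening→Reyes, Fri morning→Jules+Reyes, Fri afternoon→Ito, Fri evening→Yilmaz, Sat morning→Ito, Sat afternoon→Wu+Gallo.
Loads: Ito 2/2, Jules 2/2, Reyes 2/2, Yilmaz 2/3, Wu 1/3, Gallo 1/2 — all within limits.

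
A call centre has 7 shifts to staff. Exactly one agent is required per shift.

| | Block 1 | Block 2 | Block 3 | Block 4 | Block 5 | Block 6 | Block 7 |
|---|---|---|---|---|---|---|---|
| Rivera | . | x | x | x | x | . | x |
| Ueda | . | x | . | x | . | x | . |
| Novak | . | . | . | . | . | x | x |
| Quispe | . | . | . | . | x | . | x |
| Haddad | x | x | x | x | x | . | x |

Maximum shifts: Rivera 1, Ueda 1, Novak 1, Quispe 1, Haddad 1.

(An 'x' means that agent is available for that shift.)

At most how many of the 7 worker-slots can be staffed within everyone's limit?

5

Total capacity across all agents is 1+1+1+1+1 = 5, and 7 slots are needed, so at most 5 can be filled.
An assignment achieving 5: Block 1→Haddad, Block 3→Rivera, Block 5→Quispe, Block 6→Ueda, Block 7→Novak.
Loads: Rivera 1/1, Ueda 1/1, Novak 1/1, Quispe 1/1, Haddad 1/1.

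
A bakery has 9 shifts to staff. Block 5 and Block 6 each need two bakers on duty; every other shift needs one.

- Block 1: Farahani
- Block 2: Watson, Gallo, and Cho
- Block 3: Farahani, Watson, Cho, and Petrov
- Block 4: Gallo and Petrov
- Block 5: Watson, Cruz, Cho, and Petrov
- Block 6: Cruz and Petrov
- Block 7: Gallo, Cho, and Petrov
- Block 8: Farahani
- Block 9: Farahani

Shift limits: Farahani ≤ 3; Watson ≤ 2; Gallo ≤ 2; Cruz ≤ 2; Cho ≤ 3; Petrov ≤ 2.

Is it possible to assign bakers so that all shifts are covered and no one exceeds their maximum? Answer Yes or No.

Block 1 can only be covered by Farahani, so that assignment is forced.
Block 6 can only be covered by Cruz and Petrov, so that assignment is forced.
Block 8 can only be covered by Farahani, so that assignment is forced.
One valid schedule: Block 1→Farahani, Block 2→Watson, Block 3→Watson, Block 4→Gallo, Block 5→Cruz+Cho, Block 6→Cruz+Petrov, Block 7→Gallo, Block 8→Farahani, Block 9→Farahani.
Loads: Farahani 3/3, Watson 2/2, Gallo 2/2, Cruz 2/2, Cho 1/3, Petrov 1/2 — all within limits.

Yes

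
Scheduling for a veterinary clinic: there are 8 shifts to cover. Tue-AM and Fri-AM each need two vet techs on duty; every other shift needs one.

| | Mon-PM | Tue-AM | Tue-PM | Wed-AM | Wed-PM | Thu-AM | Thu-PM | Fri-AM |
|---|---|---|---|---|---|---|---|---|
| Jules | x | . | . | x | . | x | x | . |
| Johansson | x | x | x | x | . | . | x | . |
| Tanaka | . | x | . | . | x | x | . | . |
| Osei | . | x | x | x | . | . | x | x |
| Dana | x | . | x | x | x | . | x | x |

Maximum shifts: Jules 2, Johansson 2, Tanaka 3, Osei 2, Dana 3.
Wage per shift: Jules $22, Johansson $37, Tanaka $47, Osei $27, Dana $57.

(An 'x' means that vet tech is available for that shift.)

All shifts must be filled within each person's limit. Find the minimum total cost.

Fri-AM can only be covered by Osei and Dana, so that assignment is forced.
Picking the cheapest available vet tech for each shift independently would cost $310, but that ignores the shift limits.
An optimal schedule: Mon-PM→Jules, Tue-AM→Osei+Tanaka, Tue-PM→Johansson, Wed-AM→Jules, Wed-PM→Tanaka, Thu-AM→Tanaka, Thu-PM→Johansson, Fri-AM→Osei+Dana.
Total: 22 + 27 + 47 + 37 + 22 + 47 + 47 + 37 + 27 + 57 = $370.

$370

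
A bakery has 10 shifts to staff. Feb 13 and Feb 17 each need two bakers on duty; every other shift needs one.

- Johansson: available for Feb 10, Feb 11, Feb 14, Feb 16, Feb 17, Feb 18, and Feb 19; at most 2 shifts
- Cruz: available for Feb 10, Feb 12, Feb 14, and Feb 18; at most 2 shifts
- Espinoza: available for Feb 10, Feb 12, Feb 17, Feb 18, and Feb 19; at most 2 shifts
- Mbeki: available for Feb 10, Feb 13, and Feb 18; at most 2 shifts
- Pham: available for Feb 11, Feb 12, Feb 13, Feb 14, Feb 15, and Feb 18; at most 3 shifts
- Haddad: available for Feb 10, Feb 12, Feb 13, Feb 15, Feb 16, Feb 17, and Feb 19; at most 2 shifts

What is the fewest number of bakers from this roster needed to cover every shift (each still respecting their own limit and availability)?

12 slots to fill and no one can take more than 3, so at least ⌈12/3⌉ = 4 bakers are needed.
Any 5 bakers together have capacity at most 3+2+2+2+2 = 11 < 12 slots, so 5 can never suffice.
Johansson, Cruz, Espinoza, Mbeki, Pham, and Haddad alone can cover everything: Feb 10→Mbeki, Feb 11→Johansson, Feb 12→Cruz, Feb 13→Mbeki+Pham, Feb 14→Cruz, Feb 15→Pham, Feb 16→Johansson, Feb 17→Espinoza+Haddad, Feb 18→Pham, Feb 19→Espinoza.

6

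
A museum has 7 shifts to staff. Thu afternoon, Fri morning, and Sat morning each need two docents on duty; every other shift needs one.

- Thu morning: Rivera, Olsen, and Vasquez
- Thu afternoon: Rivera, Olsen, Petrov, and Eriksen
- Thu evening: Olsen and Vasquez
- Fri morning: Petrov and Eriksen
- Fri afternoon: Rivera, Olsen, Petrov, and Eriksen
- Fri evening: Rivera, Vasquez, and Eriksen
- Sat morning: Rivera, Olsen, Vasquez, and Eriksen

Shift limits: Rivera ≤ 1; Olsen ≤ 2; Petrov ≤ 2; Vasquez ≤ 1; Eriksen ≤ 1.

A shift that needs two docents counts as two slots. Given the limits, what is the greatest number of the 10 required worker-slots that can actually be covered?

Total capacity across all docents is 1+2+2+1+1 = 7, and 10 slots are needed, so at most 7 can be filled.
An assignment achieving 7: Thu morning→Rivera, Thu afternoon→Olsen+Petrov, Thu evening→Olsen, Fri morning→Petrov+Eriksen, Fri evening→Vasquez.
Loads: Rivera 1/1, Olsen 2/2, Petrov 2/2, Vasquez 1/1, Eriksen 1/1.

7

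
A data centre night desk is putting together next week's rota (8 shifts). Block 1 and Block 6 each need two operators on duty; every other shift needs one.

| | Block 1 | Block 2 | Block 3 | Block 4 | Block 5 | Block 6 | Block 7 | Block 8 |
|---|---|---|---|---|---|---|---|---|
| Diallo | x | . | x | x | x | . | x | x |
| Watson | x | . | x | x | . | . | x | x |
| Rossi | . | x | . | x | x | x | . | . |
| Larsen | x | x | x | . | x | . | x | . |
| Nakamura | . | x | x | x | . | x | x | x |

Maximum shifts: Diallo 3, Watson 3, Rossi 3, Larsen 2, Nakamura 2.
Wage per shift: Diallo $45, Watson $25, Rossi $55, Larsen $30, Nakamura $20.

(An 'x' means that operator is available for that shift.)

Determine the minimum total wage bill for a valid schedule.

$320

Block 6 can only be covered by Rossi and Nakamura, so that assignment is forced.
Picking the cheapest available operator for each shift independently would cost $260, but that ignores the shift limits.
An optimal schedule: Block 1→Watson+Larsen, Block 2→Nakamura, Block 3→Watson, Block 4→Diallo, Block 5→Larsen, Block 6→Nakamura+Rossi, Block 7→Diallo, Block 8→Watson.
Total: 25 + 30 + 20 + 25 + 45 + 30 + 20 + 55 + 45 + 25 = $320.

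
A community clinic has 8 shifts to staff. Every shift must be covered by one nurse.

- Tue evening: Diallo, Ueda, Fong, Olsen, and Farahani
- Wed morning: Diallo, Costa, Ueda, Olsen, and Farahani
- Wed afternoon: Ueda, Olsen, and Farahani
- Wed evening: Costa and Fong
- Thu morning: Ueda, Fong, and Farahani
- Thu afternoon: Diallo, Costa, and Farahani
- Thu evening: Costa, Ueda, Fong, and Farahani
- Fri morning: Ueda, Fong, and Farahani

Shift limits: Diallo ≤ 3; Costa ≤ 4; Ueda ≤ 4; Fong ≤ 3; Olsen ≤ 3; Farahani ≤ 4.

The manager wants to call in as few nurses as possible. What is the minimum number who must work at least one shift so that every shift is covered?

8 slots to fill and no one can take more than 4, so at least ⌈8/4⌉ = 2 nurses are needed.
Costa and Ueda alone can cover everything: Tue evening→Ueda, Wed morning→Costa, Wed afternoon→Ueda, Wed evening→Costa, Thu morning→Ueda, Thu afternoon→Costa, Thu evening→Costa, Fri morning→Ueda.

2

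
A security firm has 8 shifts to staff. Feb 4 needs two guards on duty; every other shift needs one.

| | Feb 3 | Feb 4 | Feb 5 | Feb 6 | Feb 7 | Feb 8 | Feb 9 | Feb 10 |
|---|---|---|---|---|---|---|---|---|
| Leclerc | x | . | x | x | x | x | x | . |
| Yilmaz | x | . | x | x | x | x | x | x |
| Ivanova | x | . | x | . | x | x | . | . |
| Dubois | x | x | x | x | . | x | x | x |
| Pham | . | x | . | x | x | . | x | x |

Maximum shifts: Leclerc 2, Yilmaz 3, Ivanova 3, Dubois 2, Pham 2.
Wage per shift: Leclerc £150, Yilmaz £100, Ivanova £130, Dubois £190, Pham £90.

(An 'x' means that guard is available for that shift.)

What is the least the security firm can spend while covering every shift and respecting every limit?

£1060

Feb 4 can only be covered by Dubois and Pham, so that assignment is forced.
Picking the cheapest available guard for each shift independently would cost £940, but that ignores the shift limits.
An optimal schedule: Feb 3→Yilmaz, Feb 4→Pham+Dubois, Feb 5→Ivanova, Feb 6→Yilmaz, Feb 7→Ivanova, Feb 8→Ivanova, Feb 9→Yilmaz, Feb 10→Pham.
Total: 100 + 90 + 190 + 130 + 100 + 130 + 130 + 100 + 90 = £1060.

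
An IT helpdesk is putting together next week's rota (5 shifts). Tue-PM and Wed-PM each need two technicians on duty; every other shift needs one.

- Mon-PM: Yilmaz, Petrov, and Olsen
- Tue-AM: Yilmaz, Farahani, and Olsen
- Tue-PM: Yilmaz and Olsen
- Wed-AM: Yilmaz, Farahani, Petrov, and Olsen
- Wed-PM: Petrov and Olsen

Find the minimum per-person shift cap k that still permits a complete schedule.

2

With 4 technicians and 7 worker-slots to fill, someone must work at least ⌈7/4⌉ = 2 shifts, so k ≥ 2.
k = 2 works: Mon-PM→Yilmaz, Tue-AM→Farahani, Tue-PM→Yilmaz+Olsen, Wed-AM→Farahani, Wed-PM→Petrov+Olsen.
Loads: Yilmaz 2, Farahani 2, Petrov 1, Olsen 2 — all ≤ 2.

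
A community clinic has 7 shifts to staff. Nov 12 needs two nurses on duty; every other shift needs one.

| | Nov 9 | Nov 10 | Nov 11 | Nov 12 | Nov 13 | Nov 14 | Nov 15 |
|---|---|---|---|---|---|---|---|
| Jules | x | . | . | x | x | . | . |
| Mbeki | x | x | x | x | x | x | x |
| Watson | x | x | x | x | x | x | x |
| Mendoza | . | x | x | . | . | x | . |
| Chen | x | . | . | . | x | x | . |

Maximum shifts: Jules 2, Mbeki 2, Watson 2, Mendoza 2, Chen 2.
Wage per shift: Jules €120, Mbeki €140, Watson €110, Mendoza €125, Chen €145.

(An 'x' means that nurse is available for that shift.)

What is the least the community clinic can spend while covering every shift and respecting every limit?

€990

Picking the cheapest available nurse for each shift independently would cost €890, but that ignores the shift limits.
An optimal schedule: Nov 9→Jules, Nov 10→Watson, Nov 11→Mendoza, Nov 12→Jules+Mbeki, Nov 13→Mbeki, Nov 14→Mendoza, Nov 15→Watson.
Total: 120 + 110 + 125 + 120 + 140 + 140 + 125 + 110 = €990.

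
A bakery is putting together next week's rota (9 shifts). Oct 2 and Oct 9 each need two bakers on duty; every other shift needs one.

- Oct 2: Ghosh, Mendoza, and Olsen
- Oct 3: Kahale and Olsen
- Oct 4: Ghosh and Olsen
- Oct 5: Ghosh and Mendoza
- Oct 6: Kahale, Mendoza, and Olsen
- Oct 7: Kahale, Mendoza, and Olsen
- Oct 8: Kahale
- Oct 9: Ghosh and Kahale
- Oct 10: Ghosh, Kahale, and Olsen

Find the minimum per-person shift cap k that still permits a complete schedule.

With 4 bakers and 11 worker-slots to fill, someone must work at least ⌈11/4⌉ = 3 shifts, so k ≥ 3.
k = 3 works: Oct 2→Mendoza+Olsen, Oct 3→Kahale, Oct 4→Ghosh, Oct 5→Ghosh, Oct 6→Mendoza, Oct 7→Mendoza, Oct 8→Kahale, Oct 9→Ghosh+Kahale, Oct 10→Olsen.
Loads: Ghosh 3, Kahale 3, Mendoza 3, Olsen 2 — all ≤ 3.

3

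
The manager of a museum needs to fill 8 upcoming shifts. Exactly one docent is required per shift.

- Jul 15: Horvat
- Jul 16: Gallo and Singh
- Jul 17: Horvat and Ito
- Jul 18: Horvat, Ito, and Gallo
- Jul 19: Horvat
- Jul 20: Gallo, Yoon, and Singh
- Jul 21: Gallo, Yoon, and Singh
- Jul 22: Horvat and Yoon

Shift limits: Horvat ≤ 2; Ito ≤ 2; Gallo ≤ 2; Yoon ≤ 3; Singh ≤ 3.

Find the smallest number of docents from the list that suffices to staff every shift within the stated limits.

8 slots to fill and no one can take more than 3, so at least ⌈8/3⌉ = 3 docents are needed.
No set of 3 docents can cover every shift (each such set leaves at least one shift with no one available or exceeds a cap).
Horvat, Ito, Gallo, and Yoon alone can cover everything: Jul 15→Horvat, Jul 16→Gallo, Jul 17→Ito, Jul 18→Ito, Jul 19→Horvat, Jul 20→Gallo, Jul 21→Yoon, Jul 22→Yoon.

4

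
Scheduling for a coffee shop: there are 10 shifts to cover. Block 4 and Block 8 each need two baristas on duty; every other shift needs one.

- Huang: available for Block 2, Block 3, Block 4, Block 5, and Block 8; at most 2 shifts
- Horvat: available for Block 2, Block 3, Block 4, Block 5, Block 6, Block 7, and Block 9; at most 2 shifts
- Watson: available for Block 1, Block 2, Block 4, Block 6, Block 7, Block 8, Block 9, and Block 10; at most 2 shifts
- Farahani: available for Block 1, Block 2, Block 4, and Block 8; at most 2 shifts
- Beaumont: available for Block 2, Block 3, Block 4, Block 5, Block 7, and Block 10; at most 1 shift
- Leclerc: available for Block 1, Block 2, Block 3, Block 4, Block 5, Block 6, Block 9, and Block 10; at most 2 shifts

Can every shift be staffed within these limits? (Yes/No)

No

Total capacity is 2+2+2+2+1+2 = 11 but 12 worker-slots are needed — infeasible.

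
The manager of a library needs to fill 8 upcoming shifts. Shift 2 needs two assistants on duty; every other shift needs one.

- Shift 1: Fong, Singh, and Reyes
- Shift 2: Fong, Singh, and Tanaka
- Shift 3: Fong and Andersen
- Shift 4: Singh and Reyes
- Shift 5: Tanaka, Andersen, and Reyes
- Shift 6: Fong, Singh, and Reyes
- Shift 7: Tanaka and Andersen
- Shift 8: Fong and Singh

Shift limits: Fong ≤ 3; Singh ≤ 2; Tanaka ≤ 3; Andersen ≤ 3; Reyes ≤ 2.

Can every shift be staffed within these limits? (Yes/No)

Yes

One valid schedule: Shift 1→Fong, Shift 2→Singh+Tanaka, Shift 3→Fong, Shift 4→Singh, Shift 5→Tanaka, Shift 6→Reyes, Shift 7→Tanaka, Shift 8→Fong.
Loads: Fong 3/3, Singh 2/2, Tanaka 3/3, Andersen 0/3, Reyes 1/2 — all within limits.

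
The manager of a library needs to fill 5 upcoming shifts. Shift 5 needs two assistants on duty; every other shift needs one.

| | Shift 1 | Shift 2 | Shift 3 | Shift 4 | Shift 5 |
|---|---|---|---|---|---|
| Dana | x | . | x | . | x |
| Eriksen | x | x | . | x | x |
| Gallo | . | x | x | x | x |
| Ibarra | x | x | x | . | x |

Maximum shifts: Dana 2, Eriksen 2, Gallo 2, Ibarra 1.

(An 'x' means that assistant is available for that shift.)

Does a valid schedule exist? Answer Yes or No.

Yes

One valid schedule: Shift 1→Dana, Shift 2→Eriksen, Shift 3→Dana, Shift 4→Eriksen, Shift 5→Gallo+Ibarra.
Loads: Dana 2/2, Eriksen 2/2, Gallo 1/2, Ibarra 1/1 — all within limits.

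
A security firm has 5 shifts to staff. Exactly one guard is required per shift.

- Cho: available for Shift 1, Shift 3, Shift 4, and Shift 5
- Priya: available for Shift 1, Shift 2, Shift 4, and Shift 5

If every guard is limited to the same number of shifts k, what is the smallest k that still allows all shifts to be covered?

3

With 2 guards and 5 worker-slots to fill, someone must work at least ⌈5/2⌉ = 3 shifts, so k ≥ 3.
k = 3 works: Shift 1→Cho, Shift 2→Priya, Shift 3→Cho, Shift 4→Cho, Shift 5→Priya.
Loads: Cho 3, Priya 2 — all ≤ 3.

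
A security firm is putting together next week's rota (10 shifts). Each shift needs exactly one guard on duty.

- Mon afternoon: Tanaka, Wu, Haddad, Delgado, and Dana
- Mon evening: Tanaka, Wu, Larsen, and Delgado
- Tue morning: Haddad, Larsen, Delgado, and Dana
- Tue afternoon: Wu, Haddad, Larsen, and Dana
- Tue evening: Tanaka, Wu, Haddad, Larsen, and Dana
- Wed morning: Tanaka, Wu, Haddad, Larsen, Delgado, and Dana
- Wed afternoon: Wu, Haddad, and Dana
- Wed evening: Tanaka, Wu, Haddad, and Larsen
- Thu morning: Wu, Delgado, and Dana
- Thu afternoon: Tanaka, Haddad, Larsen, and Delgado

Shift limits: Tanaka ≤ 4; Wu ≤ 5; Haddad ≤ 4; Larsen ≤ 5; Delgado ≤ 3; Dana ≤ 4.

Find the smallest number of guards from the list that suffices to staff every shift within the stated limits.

10 slots to fill and no one can take more than 5, so at least ⌈10/5⌉ = 2 guards are needed.
Wu and Larsen alone can cover everything: Mon afternoon→Wu, Mon evening→Wu, Tue morning→Larsen, Tue afternoon→Wu, Tue evening→Larsen, Wed morning→Larsen, Wed afternoon→Wu, Wed evening→Larsen, Thu morning→Wu, Thu afternoon→Larsen.

2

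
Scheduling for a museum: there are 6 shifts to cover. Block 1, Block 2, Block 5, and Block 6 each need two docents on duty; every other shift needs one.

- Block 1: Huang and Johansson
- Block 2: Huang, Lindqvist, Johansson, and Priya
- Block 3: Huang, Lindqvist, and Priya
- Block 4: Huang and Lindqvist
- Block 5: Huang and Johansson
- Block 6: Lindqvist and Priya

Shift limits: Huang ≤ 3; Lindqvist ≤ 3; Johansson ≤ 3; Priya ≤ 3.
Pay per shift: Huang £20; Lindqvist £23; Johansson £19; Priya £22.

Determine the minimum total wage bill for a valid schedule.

Block 1 can only be covered by Huang and Johansson, so that assignment is forced.
Block 5 can only be covered by Huang and Johansson, so that assignment is forced.
Block 6 can only be covered by Lindqvist and Priya, so that assignment is forced.
Picking the cheapest available docent for each shift independently would cost £202, but that ignores the shift limits.
An optimal schedule: Block 1→Johansson+Huang, Block 2→Johansson+Priya, Block 3→Priya, Block 4→Huang, Block 5→Johansson+Huang, Block 6→Priya+Lindqvist.
Total: 19 + 20 + 19 + 22 + 22 + 20 + 19 + 20 + 22 + 23 = £206.

£206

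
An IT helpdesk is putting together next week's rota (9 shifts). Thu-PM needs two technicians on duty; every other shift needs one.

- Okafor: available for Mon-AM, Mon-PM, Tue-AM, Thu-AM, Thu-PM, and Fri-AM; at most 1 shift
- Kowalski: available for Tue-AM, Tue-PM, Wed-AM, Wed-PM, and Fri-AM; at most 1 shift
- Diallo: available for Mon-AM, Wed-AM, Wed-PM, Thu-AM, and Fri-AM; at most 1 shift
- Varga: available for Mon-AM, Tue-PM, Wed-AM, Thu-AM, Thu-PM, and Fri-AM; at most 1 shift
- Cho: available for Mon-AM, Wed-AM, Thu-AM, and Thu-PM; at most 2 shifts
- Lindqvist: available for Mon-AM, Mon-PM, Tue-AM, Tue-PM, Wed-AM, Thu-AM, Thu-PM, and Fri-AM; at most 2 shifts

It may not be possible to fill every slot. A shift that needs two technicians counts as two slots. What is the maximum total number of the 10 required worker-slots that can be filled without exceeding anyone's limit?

Total capacity across all technicians is 1+1+1+1+2+2 = 8, and 10 slots are needed, so at most 8 can be filled.
An assignment achieving 8: Mon-AM→Diallo, Mon-PM→Okafor, Tue-AM→Lindqvist, Tue-PM→Varga, Wed-AM→Cho, Wed-PM→Kowalski, Thu-PM→Cho+Lindqvist.
Loads: Okafor 1/1, Kowalski 1/1, Diallo 1/1, Varga 1/1, Cho 2/2, Lindqvist 2/2.

8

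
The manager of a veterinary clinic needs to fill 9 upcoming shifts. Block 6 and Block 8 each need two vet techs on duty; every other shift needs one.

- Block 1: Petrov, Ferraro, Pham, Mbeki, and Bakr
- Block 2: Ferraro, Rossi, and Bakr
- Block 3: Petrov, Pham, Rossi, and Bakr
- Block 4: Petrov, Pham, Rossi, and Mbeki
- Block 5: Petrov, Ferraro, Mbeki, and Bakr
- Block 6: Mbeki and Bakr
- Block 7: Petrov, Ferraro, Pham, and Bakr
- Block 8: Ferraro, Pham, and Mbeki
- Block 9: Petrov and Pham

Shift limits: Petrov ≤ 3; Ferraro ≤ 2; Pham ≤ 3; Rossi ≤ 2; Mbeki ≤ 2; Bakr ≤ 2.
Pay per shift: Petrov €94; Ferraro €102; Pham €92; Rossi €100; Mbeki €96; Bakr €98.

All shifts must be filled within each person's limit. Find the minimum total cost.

Block 6 can only be covered by Mbeki and Bakr, so that assignment is forced.
Picking the cheapest available vet tech for each shift independently would cost €1034, but that ignores the shift limits.
An optimal schedule: Block 1→Petrov, Block 2→Bakr, Block 3→Pham, Block 4→Rossi, Block 5→Petrov, Block 6→Mbeki+Bakr, Block 7→Petrov, Block 8→Pham+Mbeki, Block 9→Pham.
Total: 94 + 98 + 92 + 100 + 94 + 96 + 98 + 94 + 92 + 96 + 92 = €1046.

€1046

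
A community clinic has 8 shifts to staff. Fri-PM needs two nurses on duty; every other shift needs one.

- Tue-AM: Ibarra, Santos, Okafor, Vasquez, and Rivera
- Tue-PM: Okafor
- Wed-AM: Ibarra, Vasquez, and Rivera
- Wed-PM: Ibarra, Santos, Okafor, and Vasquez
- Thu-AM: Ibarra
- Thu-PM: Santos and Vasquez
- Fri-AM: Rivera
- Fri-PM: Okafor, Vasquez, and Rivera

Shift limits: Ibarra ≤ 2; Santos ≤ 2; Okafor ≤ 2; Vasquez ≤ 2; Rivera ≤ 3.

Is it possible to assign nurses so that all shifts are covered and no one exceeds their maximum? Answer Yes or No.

Tue-PM can only be covered by Okafor, so that assignment is forced.
Thu-AM can only be covered by Ibarra, so that assignment is forced.
Fri-AM can only be covered by Rivera, so that assignment is forced.
One valid schedule: Tue-AM→Vasquez, Tue-PM→Okafor, Wed-AM→Ibarra, Wed-PM→Santos, Thu-AM→Ibarra, Thu-PM→Santos, Fri-AM→Rivera, Fri-PM→Okafor+Vasquez.
Loads: Ibarra 2/2, Santos 2/2, Okafor 2/2, Vasquez 2/2, Rivera 1/3 — all within limits.

Yes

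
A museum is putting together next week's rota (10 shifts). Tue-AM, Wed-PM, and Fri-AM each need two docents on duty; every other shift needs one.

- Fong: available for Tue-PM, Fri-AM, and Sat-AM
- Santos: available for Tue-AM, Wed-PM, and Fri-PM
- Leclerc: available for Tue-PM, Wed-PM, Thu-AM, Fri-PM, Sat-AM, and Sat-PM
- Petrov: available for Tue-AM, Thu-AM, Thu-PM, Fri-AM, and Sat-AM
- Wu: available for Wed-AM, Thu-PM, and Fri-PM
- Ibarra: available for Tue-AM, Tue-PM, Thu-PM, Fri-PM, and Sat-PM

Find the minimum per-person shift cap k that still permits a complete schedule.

3

With 6 docents and 13 worker-slots to fill, someone must work at least ⌈13/6⌉ = 3 shifts, so k ≥ 3.
k = 3 works: Tue-AM→Santos+Petrov, Tue-PM→Fong, Wed-AM→Wu, Wed-PM→Santos+Leclerc, Thu-AM→Leclerc, Thu-PM→Petrov, Fri-AM→Fong+Petrov, Fri-PM→Santos, Sat-AM→Fong, Sat-PM→Leclerc.
Loads: Fong 3, Santos 3, Leclerc 3, Petrov 3, Wu 1, Ibarra 0 — all ≤ 3.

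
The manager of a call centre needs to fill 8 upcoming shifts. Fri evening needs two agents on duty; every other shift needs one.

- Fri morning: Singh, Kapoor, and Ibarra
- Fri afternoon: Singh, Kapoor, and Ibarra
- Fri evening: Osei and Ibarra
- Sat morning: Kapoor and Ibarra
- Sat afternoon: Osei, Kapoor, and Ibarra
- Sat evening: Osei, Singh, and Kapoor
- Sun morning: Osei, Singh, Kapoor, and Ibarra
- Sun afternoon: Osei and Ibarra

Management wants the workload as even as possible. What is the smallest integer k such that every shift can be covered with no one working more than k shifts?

3

With 4 agents and 9 worker-slots to fill, someone must work at least ⌈9/4⌉ = 3 shifts, so k ≥ 3.
k = 3 works: Fri morning→Singh, Fri afternoon→Singh, Fri evening→Osei+Ibarra, Sat morning→Kapoor, Sat afternoon→Osei, Sat evening→Singh, Sun morning→Kapoor, Sun afternoon→Osei.
Loads: Osei 3, Singh 3, Kapoor 2, Ibarra 1 — all ≤ 3.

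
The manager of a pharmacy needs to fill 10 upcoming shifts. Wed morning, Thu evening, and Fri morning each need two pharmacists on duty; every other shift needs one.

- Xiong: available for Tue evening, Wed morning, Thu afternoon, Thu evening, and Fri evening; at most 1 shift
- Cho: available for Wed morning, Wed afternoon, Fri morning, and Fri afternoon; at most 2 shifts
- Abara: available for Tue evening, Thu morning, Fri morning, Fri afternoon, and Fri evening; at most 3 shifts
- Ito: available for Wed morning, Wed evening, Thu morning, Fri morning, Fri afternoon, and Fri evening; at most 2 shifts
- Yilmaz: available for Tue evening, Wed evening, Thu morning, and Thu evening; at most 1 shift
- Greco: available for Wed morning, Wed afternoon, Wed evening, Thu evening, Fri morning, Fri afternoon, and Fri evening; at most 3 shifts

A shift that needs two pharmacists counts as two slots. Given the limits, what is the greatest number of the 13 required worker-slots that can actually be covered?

Total capacity across all pharmacists is 1+2+3+2+1+3 = 12, and 13 slots are needed, so at most 12 can be filled.
An assignment achieving 12: Tue evening→Abara, Wed morning→Cho+Ito, Wed afternoon→Cho, Wed evening→Ito, Thu morning→Abara, Thu afternoon→Xiong, Thu evening→Yilmaz+Greco, Fri morning→Abara+Greco, Fri afternoon→Greco.
Loads: Xiong 1/1, Cho 2/2, Abara 3/3, Ito 2/2, Yilmaz 1/1, Greco 3/3.

12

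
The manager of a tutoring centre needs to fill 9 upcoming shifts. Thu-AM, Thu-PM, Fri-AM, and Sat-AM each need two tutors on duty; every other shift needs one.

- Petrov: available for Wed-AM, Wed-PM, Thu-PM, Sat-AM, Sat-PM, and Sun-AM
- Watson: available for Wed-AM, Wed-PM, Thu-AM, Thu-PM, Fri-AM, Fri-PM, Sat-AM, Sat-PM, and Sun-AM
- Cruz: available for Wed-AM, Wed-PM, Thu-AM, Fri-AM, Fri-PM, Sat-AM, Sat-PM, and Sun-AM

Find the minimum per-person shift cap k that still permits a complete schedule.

With 3 tutors and 13 worker-slots to fill, someone must work at least ⌈13/3⌉ = 5 shifts, so k ≥ 5.
k = 5 works: Wed-AM→Petrov, Wed-PM→Petrov, Thu-AM→Watson+Cruz, Thu-PM→Petrov+Watson, Fri-AM→Watson+Cruz, Fri-PM→Watson, Sat-AM→Petrov+Watson, Sat-PM→Petrov, Sun-AM→Cruz.
Loads: Petrov 5, Watson 5, Cruz 3 — all ≤ 5.

5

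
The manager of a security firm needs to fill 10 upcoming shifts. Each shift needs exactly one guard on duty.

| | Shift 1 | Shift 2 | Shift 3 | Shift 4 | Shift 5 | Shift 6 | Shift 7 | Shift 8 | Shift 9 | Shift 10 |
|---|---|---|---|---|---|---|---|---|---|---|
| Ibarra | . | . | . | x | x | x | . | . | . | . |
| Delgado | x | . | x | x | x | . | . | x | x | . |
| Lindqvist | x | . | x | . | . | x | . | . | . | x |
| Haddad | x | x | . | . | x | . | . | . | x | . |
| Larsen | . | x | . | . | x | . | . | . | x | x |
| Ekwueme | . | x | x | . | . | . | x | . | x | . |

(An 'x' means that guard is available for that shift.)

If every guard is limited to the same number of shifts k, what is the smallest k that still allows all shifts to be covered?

2

With 6 guards and 10 worker-slots to fill, someone must work at least ⌈10/6⌉ = 2 shifts, so k ≥ 2.
k = 2 works: Shift 1→Delgado, Shift 2→Haddad, Shift 3→Lindqvist, Shift 4→Ibarra, Shift 5→Haddad, Shift 6→Ibarra, Shift 7→Ekwueme, Shift 8→Delgado, Shift 9→Larsen, Shift 10→Lindqvist.
Loads: Ibarra 2, Delgado 2, Lindqvist 2, Haddad 2, Larsen 1, Ekwueme 1 — all ≤ 2.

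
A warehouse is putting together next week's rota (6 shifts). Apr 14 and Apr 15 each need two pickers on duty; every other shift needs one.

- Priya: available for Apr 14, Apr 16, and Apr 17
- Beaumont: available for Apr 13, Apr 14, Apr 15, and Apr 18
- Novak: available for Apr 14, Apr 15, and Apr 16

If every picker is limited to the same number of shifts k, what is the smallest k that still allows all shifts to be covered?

3

With 3 pickers and 8 worker-slots to fill, someone must work at least ⌈8/3⌉ = 3 shifts, so k ≥ 3.
k = 3 works: Apr 13→Beaumont, Apr 14→Priya+Novak, Apr 15→Beaumont+Novak, Apr 16→Priya, Apr 17→Priya, Apr 18→Beaumont.
Loads: Priya 3, Beaumont 3, Novak 2 — all ≤ 3.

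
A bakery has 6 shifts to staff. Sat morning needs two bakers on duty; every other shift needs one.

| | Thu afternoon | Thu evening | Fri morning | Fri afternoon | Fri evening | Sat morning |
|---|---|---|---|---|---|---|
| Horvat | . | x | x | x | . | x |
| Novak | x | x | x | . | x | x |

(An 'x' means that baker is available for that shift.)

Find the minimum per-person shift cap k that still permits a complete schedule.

With 2 bakers and 7 worker-slots to fill, someone must work at least ⌈7/2⌉ = 4 shifts, so k ≥ 4.
k = 4 works: Thu afternoon→Novak, Thu evening→Horvat, Fri morning→Horvat, Fri afternoon→Horvat, Fri evening→Novak, Sat morning→Horvat+Novak.
Loads: Horvat 4, Novak 3 — all ≤ 4.

4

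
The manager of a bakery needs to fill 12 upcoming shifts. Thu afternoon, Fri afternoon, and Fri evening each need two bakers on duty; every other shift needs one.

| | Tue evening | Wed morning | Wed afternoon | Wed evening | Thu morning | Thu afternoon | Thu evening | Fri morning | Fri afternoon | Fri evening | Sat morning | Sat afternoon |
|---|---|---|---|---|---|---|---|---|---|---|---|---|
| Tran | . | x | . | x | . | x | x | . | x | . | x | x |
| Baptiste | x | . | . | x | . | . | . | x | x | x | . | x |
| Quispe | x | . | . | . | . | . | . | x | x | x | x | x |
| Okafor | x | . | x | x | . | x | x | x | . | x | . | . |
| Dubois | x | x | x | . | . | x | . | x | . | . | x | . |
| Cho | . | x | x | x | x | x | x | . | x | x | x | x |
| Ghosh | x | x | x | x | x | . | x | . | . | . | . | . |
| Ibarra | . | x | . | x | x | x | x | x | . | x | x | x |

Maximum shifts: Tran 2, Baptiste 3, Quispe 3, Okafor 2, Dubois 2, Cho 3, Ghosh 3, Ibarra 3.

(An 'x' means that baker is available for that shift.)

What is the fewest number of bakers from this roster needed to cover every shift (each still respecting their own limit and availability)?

15 slots to fill and no one can take more than 3, so at least ⌈15/3⌉ = 5 bakers are needed.
Baptiste, Quispe, Cho, Ghosh, and Ibarra alone can cover everything: Tue evening→Baptiste, Wed morning→Cho, Wed afternoon→Cho, Wed evening→Ghosh, Thu morning→Ghosh, Thu afternoon→Cho+Ibarra, Thu evening→Ghosh, Fri morning→Baptiste, Fri afternoon→Baptiste+Quispe, Fri evening→Quispe+Ibarra, Sat morning→Quispe, Sat afternoon→Ibarra.

5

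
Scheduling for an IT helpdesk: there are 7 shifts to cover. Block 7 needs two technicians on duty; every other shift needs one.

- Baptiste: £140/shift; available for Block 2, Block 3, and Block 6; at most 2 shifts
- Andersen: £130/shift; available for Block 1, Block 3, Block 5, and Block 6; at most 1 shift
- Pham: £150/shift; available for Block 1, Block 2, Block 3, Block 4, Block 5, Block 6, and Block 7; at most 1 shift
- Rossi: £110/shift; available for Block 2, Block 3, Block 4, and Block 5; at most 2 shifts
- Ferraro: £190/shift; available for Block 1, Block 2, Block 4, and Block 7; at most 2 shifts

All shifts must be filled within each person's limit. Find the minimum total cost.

Block 7 can only be covered by Pham and Ferraro, so that assignment is forced.
Picking the cheapest available technician for each shift independently would cost £1040, but that ignores the shift limits.
An optimal schedule: Block 1→Andersen, Block 2→Ferraro, Block 3→Baptiste, Block 4→Rossi, Block 5→Rossi, Block 6→Baptiste, Block 7→Pham+Ferraro.
Total: 130 + 190 + 140 + 110 + 110 + 140 + 150 + 190 = £1160.

£1160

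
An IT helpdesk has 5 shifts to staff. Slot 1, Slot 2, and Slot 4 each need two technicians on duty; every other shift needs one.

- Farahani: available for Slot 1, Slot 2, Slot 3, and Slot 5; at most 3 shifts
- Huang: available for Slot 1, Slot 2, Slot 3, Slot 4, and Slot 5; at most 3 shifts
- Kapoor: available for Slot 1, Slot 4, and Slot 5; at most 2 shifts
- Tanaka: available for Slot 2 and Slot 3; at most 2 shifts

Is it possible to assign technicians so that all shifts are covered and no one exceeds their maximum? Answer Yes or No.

Yes

Slot 4 can only be covered by Huang and Kapoor, so that assignment is forced.
One valid schedule: Slot 1→Farahani+Huang, Slot 2→Farahani+Huang, Slot 3→Farahani, Slot 4→Huang+Kapoor, Slot 5→Kapoor.
Loads: Farahani 3/3, Huang 3/3, Kapoor 2/2, Tanaka 0/2 — all within limits.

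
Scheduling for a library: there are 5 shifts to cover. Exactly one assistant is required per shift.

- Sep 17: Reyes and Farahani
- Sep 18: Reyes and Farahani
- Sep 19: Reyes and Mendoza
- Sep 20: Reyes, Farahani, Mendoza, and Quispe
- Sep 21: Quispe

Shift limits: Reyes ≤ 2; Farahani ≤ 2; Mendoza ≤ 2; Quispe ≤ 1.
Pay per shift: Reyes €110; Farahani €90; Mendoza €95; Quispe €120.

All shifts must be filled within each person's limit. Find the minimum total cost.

Sep 21 can only be covered by Quispe, so that assignment is forced.
Picking the cheapest available assistant for each shift independently would cost €485, but that ignores the shift limits.
An optimal schedule: Sep 17→Farahani, Sep 18→Farahani, Sep 19→Mendoza, Sep 20→Mendoza, Sep 21→Quispe.
Total: 90 + 90 + 95 + 95 + 120 = €490.

€490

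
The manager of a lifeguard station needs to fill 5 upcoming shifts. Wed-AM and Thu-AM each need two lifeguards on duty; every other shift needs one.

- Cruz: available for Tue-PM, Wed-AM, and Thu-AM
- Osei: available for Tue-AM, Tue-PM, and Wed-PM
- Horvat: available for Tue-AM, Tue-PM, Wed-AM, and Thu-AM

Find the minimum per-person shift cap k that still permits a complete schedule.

With 3 lifeguards and 7 worker-slots to fill, someone must work at least ⌈7/3⌉ = 3 shifts, so k ≥ 3.
k = 3 works: Tue-AM→Osei, Tue-PM→Cruz, Wed-AM→Cruz+Horvat, Wed-PM→Osei, Thu-AM→Cruz+Horvat.
Loads: Cruz 3, Osei 2, Horvat 2 — all ≤ 3.

3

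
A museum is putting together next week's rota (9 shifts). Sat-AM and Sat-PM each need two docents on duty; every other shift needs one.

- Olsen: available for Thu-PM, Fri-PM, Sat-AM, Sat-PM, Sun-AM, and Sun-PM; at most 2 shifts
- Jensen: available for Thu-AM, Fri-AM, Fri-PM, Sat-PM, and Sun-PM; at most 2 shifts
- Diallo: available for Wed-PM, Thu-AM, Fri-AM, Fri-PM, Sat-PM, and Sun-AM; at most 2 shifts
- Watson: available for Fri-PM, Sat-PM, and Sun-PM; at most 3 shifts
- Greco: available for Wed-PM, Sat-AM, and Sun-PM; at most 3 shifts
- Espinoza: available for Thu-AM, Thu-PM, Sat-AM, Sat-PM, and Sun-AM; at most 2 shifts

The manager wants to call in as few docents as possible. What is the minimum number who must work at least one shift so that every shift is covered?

11 slots to fill and no one can take more than 3, so at least ⌈11/3⌉ = 4 docents are needed.
Any 4 docents together have capacity at most 3+3+2+2 = 10 < 11 slots, so 4 can never suffice.
Olsen, Jensen, Diallo, Watson, and Greco alone can cover everything: Wed-PM→Greco, Thu-AM→Jensen, Thu-PM→Olsen, Fri-AM→Jensen, Fri-PM→Watson, Sat-AM→Olsen+Greco, Sat-PM→Diallo+Watson, Sun-AM→Diallo, Sun-PM→Watson.

5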